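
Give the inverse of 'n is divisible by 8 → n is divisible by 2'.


The inverse of (P → Q) is (¬P → ¬Q). It is equivalent to the converse, not to the original.
Here P = 'n is divisible by 8' and Q = 'n is divisible by 2'.

If not (n is divisible by 8), then not (n is divisible by 2).


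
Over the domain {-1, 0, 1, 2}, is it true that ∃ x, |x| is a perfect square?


Evaluate the predicate on each element: -1:T, 0:T, 1:T, 2:F.
Witness x = -1 satisfies the predicate.

T


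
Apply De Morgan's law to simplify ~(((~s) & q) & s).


De Morgan: the negation of a conjunction is the disjunction of the negations.
Distribute ~ across &, flipping it to |, and negate each literal.

(s | (~q)) | (~s)


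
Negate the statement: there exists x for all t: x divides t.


Negation flips each quantifier (∀↔∃) and negates the inner predicate.
¬(there exists x for all t: φ) = for all x there exists t: ¬φ.

for all x there exists t: NOT(x divides t)


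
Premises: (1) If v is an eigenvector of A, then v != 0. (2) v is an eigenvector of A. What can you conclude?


Modus ponens: from (P → Q) and P, infer Q.
P = 'v is an eigenvector of A' is asserted, and P → Q holds, so Q follows.

v != 0.


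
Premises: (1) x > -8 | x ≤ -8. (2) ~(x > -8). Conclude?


Disjunctive syllogism: from (P ∨ Q) and ¬P, infer Q.
One disjunct, 'x > -8', is ruled out; the other must hold.

x ≤ -8


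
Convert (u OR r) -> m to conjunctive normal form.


Step 1: Rewrite as ¬(u ∨ r) ∨ m = (¬u ∧ ¬r) ∨ m.
Step 2: Distribute ∨ over ∧.

((NOT u) OR m) AND ((NOT r) OR m)


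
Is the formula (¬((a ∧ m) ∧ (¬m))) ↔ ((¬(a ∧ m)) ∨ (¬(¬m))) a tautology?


Build the truth table over {a, m}:
a | m | φ
---------
F | F | T
T | F | T
F | T | T
T | T | T
Every row evaluates to true.

Yes, it is a tautology.


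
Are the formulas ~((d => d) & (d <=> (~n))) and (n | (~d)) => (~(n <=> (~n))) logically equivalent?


Compare truth tables:
d | n | φ | ψ
-------------
False | False | True | True
True | False | False | True
False | True | False | True
True | True | True | True
They differ at row 2 (d=True, n=False): φ=False but ψ=True.

No, they are not logically equivalent.


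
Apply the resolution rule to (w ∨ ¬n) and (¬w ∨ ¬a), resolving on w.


The clauses contain complementary literals w and ¬w.
Resolution eliminates this pair and disjoins the remaining literals (merging duplicates).

(¬n ∨ ¬a)


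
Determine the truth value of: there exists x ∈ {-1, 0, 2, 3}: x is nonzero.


Evaluate the predicate on each element: -1:T, 0:F, 2:T, 3:T.
Witness x = -1 satisfies the predicate.

T


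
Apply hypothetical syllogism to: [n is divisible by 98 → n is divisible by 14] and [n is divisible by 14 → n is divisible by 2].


Hypothetical syllogism: from (P → Q) and (Q → R), infer (P → R).
Chain the two implications through the shared middle term 'n is divisible by 14'.

n is divisible by 98 → n is divisible by 2


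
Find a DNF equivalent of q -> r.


Step 1: Rewrite q → r as ¬q ∨ r.

(NOT q) OR r


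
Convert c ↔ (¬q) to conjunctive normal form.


Step 1: Rewrite c ↔ (¬q) as (c → (¬q)) ∧ ((¬q) → c).
Step 2: Rewrite each implication as a disjunction.
Step 3: Eliminate any double negations (¬¬X = X).

((¬c) ∨ (¬q)) ∧ (q ∨ c)


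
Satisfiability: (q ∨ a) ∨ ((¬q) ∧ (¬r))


Search for a satisfying assignment over {a, q, r}.
Try a=F, q=F, r=F: the formula evaluates to T.
A satisfying assignment exists.

Satisfiable.


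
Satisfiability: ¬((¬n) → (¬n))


Check all 2 assignments over {n}:
n | φ
-----
F | F
T | F
No assignment makes the formula true.

Unsatisfiable.


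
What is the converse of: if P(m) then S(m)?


The converse of (P → Q) is (Q → P). It is not in general equivalent to the original.
Here P = 'P(m)' and Q = 'S(m)'.

If S(m), then P(m).


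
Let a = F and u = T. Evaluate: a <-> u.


Biconditional is true when both operands have the same truth value.
Substitute: a=F, u=T.
F <-> T evaluates to F.

F


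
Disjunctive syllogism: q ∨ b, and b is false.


Disjunctive syllogism: from (P ∨ Q) and ¬P, infer Q.
One disjunct, 'b', is ruled out; the other must hold.

q


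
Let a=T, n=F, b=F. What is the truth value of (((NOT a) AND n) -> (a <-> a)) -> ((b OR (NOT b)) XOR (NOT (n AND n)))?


Substitute a=T, n=F, b=F:
NOT a = F
(NOT a) AND n = F AND F = F
a <-> a = T <-> T = T
((NOT a) AND n) -> (a <-> a) = F -> T = T
NOT b = T
b OR (NOT b) = F OR T = T
n AND n = F AND F = F
NOT (n AND n) = T
(b OR (NOT b)) XOR (NOT (n AND n)) = T XOR T = F
(((NOT a) AND n) -> (a <-> a)) -> ((b OR (NOT b)) XOR (NOT (n AND n))) = T -> F = F

F


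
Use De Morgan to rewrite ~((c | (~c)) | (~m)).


De Morgan: the negation of a disjunction is the conjunction of the negations.
Distribute ~ across |, flipping it to &, and negate each literal.

((~c) & c) & m


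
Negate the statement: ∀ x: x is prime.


¬(∀ x: φ) = ∃ x: ¬φ, and ¬(∃ x: φ) = ∀ x: ¬φ.
Apply to the universal statement.

∃ x: ¬(x is prime)


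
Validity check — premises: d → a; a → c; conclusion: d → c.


This matches the form of hypothetical syllogism: the conclusion follows in every model of the premises.

Valid.


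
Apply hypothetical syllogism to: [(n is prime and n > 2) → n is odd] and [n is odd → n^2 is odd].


Hypothetical syllogism: from (P → Q) and (Q → R), infer (P → R).
Chain the two implications through the shared middle term 'n is odd'.

(n is prime and n > 2) → n^2 is odd


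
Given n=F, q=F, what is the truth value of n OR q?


Disjunction is false only when both operands are false.
Substitute: n=F, q=F.
F OR F evaluates to F.

F


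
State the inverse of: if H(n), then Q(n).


The inverse of (P → Q) is (¬P → ¬Q). It is equivalent to the converse, not to the original.
Here P = 'H(n)' and Q = 'Q(n)'.

If not (H(n)), then not (Q(n)).


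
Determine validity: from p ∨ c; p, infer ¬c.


This is affirming a disjunct (fallacy). There exist truth assignments where the premises are all true but the conclusion is false.

Invalid.


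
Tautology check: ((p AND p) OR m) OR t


Build the truth table over {m, p, t}:
m | p | t | φ
-------------
F | F | F | F
T | F | F | T
F | T | F | T
T | T | F | T
F | F | T | T
T | F | T | T
F | T | T | T
T | T | T | T
Counterexample at row 1: with m=F, p=F, t=F, the formula is F.

No, it is not a tautology.


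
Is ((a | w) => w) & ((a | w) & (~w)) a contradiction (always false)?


Truth table over {a, w}:
a | w | φ
---------
False | False | False
True | False | False
False | True | False
True | True | False
Every row is false.

Yes, it is a contradiction.


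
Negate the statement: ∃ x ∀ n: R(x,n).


Negation flips each quantifier (∀↔∃) and negates the inner predicate.
¬(∃ x ∀ n: φ) = ∀ x ∃ n: ¬φ.

∀ x ∃ n: ¬(R(x,n))


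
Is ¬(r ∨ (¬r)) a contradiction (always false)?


Truth table over {r}:
r | φ
-----
F | F
T | F
Every row is false.

Yes, it is a contradiction.


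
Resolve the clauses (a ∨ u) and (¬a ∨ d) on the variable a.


The clauses contain complementary literals a and ¬a.
Resolution eliminates this pair and disjoins the remaining literals (merging duplicates).

(u ∨ d)


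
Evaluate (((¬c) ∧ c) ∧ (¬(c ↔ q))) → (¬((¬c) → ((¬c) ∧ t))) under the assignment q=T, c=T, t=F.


Substitute q=T, c=T, t=F:
… (earlier sub-steps elided)
(¬c) ∧ c = F ∧ T = F
c ↔ q = T ↔ T = T
¬(c ↔ q) = F
((¬c) ∧ c) ∧ (¬(c ↔ q)) = F ∧ F = F
¬c = F
¬c = F
(¬c) ∧ t = F ∧ F = F
(¬c) → ((¬c) ∧ t) = F → F = T
¬((¬c) → ((¬c) ∧ t)) = F
(((¬c) ∧ c) ∧ (¬(c ↔ q))) → (¬((¬c) → ((¬c) ∧ t))) = F → F = T

T


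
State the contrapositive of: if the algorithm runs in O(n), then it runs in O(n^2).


The contrapositive of (P → Q) is (¬Q → ¬P); it is logically equivalent to the original.
Here P = 'the algorithm runs in O(n)' and Q = 'it runs in O(n^2)'.

If not (it runs in O(n^2)), then not (the algorithm runs in O(n)).


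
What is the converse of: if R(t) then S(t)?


The converse of (P → Q) is (Q → P). It is not in general equivalent to the original.
Here P = 'R(t)' and Q = 'S(t)'.

If S(t), then R(t).


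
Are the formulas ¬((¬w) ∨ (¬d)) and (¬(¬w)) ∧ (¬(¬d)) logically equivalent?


Compare truth tables:
d | w | φ | ψ
-------------
F | F | F | F
T | F | F | F
F | T | F | F
T | T | T | T
The columns φ and ψ agree on every row.

Yes, they are logically equivalent.


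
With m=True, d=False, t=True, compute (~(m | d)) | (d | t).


Substitute m=True, d=False, t=True:
m | d = True | False = True
~(m | d) = False
d | t = False | True = True
(~(m | d)) | (d | t) = False | True = True

True


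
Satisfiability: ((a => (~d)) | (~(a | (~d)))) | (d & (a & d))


Search for a satisfying assignment over {a, d}.
Try a=False, d=False: the formula evaluates to True.
A satisfying assignment exists.

Satisfiable.


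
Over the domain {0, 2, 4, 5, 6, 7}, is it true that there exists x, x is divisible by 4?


Evaluate the predicate on each element: 0:T, 2:F, 4:T, 5:F, 6:F, 7:F.
Witness x = 0 satisfies the predicate.

T


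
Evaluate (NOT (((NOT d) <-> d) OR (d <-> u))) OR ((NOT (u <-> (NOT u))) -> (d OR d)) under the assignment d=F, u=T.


Substitute d=F, u=T:
… (earlier sub-steps elided)
(NOT d) <-> d = T <-> F = F
d <-> u = F <-> T = F
((NOT d) <-> d) OR (d <-> u) = F OR F = F
NOT (((NOT d) <-> d) OR (d <-> u)) = T
NOT u = F
u <-> (NOT u) = T <-> F = F
NOT (u <-> (NOT u)) = T
d OR d = F OR F = F
(NOT (u <-> (NOT u))) -> (d OR d) = T -> F = F
(NOT (((NOT d) <-> d) OR (d <-> u))) OR ((NOT (u <-> (NOT u))) -> (d OR d)) = T OR F = T

T


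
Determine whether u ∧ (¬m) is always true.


Build the truth table over {m, u}:
m | u | φ
---------
F | F | F
T | F | F
F | T | T
T | T | F
Counterexample at row 1: with m=F, u=F, the formula is F.

No, it is not a tautology.


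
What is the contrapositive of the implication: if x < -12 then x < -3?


The contrapositive of (P → Q) is (¬Q → ¬P); it is logically equivalent to the original.
Here P = 'x < -12' and Q = 'x < -3'.

If not (x < -3), then not (x < -12).


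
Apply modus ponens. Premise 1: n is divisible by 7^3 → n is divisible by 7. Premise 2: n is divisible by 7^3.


Modus ponens: from (P → Q) and P, infer Q.
P = 'n is divisible by 7^3' is asserted, and P → Q holds, so Q follows.

n is divisible by 7.


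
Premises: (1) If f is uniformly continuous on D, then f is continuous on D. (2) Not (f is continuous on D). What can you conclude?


Modus tollens: from (P → Q) and ¬Q, infer ¬P.
Q = 'f is continuous on D' is denied; since P → Q, P must also fail.

Not (f is uniformly continuous on D).


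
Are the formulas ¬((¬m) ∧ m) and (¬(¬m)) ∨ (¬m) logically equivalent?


Compare truth tables:
m | φ | ψ
---------
F | T | T
T | T | T
The columns φ and ψ agree on every row.

Yes, they are logically equivalent.


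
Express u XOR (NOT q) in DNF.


Step 1: u ⊕ (¬q) is true exactly when they disagree: (u ∧ ¬(¬q)) ∨ (¬u ∧ (¬q)).
Step 2: Eliminate any double negations (¬¬X = X).

(u AND q) OR ((NOT u) AND (NOT q))


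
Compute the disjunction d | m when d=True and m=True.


Disjunction is false only when both operands are false.
Substitute: d=True, m=True.
True | True evaluates to True.

True


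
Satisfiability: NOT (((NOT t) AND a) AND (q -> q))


Search for a satisfying assignment over {a, q, t}.
Try a=F, q=F, t=F: the formula evaluates to T.
A satisfying assignment exists.

Satisfiable.


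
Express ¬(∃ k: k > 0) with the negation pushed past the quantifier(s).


¬(∀ x: φ) = ∃ x: ¬φ, and ¬(∃ x: φ) = ∀ x: ¬φ.
Apply to the existential statement.

∀ k: ¬(k > 0)


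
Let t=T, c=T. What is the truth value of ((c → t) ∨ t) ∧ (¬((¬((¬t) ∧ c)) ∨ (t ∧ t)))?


Substitute t=T, c=T:
c → t = T → T = T
(c → t) ∨ t = T ∨ T = T
¬t = F
(¬t) ∧ c = F ∧ T = F
¬((¬t) ∧ c) = T
t ∧ t = T ∧ T = T
(¬((¬t) ∧ c)) ∨ (t ∧ t) = T ∨ T = T
¬((¬((¬t) ∧ c)) ∨ (t ∧ t)) = F
((c → t) ∨ t) ∧ (¬((¬((¬t) ∧ c)) ∨ (t ∧ t))) = T ∧ F = F

F


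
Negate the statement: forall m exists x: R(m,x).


Negation flips each quantifier (∀↔∃) and negates the inner predicate.
¬(forall m exists x: φ) = exists m forall x: ¬φ.

exists m forall x: ~(R(m,x))


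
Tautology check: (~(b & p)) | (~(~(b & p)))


Build the truth table over {b, p}:
b | p | φ
---------
False | False | True
True | False | True
False | True | True
True | True | True
Every row evaluates to true.

Yes, it is a tautology.


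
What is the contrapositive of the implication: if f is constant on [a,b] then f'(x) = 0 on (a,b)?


The contrapositive of (P → Q) is (¬Q → ¬P); it is logically equivalent to the original.
Here P = 'f is constant on [a,b]' and Q = 'f'(x) = 0 on (a,b)'.

If not (f'(x) = 0 on (a,b)), then not (f is constant on [a,b]).


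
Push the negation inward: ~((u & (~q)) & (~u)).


De Morgan: the negation of a conjunction is the disjunction of the negations.
Distribute ~ across &, flipping it to |, and negate each literal.

((~u) | q) | u


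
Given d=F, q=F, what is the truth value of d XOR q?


Exclusive or is true when exactly one operand is true.
Substitute: d=F, q=F.
F XOR F evaluates to F.

F


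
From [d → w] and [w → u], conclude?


Hypothetical syllogism: from (P → Q) and (Q → R), infer (P → R).
Chain the two implications through the shared middle term 'w'.

d → u


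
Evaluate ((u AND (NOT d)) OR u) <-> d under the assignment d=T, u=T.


Substitute d=T, u=T:
NOT d = F
u AND (NOT d) = T AND F = F
(u AND (NOT d)) OR u = F OR T = T
((u AND (NOT d)) OR u) <-> d = T <-> T = T

T


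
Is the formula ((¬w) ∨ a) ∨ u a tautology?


Build the truth table over {a, u, w}:
a | u | w | φ
-------------
F | F | F | T
T | F | F | T
F | T | F | T
T | T | F | T
F | F | T | F
T | F | T | T
F | T | T | T
T | T | T | T
Counterexample at row 5: with a=F, u=F, w=T, the formula is F.

No, it is not a tautology.


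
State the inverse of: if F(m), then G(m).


The inverse of (P → Q) is (¬P → ¬Q). It is equivalent to the converse, not to the original.
Here P = 'F(m)' and Q = 'G(m)'.

If not (F(m)), then not (G(m)).


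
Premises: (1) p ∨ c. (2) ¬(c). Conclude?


Disjunctive syllogism: from (P ∨ Q) and ¬P, infer Q.
One disjunct, 'c', is ruled out; the other must hold.

p


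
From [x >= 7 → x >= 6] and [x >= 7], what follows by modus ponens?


Modus ponens: from (P → Q) and P, infer Q.
P = 'x >= 7' is asserted, and P → Q holds, so Q follows.

x >= 6.


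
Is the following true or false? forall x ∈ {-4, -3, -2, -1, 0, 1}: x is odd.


Evaluate the predicate on each element: -4:False, -3:True, -2:False, -1:True, 0:False, 1:True.
Counterexample x = -4 fails the predicate.

False


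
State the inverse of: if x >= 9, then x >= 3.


The inverse of (P → Q) is (¬P → ¬Q). It is equivalent to the converse, not to the original.
Here P = 'x >= 9' and Q = 'x >= 3'.

If not (x >= 9), then not (x >= 3).


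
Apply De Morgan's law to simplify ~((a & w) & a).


De Morgan: the negation of a conjunction is the disjunction of the negations.
Distribute ~ across &, flipping it to |, and negate each literal.

((~a) | (~w)) | (~a)


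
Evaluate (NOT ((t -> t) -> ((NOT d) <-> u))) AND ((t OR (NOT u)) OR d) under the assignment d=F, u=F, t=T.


Substitute d=F, u=F, t=T:
t -> t = T -> T = T
NOT d = T
(NOT d) <-> u = T <-> F = F
(t -> t) -> ((NOT d) <-> u) = T -> F = F
NOT ((t -> t) -> ((NOT d) <-> u)) = T
NOT u = T
t OR (NOT u) = T OR T = T
(t OR (NOT u)) OR d = T OR F = T
(NOT ((t -> t) -> ((NOT d) <-> u))) AND ((t OR (NOT u)) OR d) = T AND T = T

T


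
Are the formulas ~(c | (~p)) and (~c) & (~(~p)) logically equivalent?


Compare truth tables:
c | p | φ | ψ
-------------
False | False | False | False
True | False | False | False
False | True | True | True
True | True | False | False
The columns φ and ψ agree on every row.

Yes, they are logically equivalent.


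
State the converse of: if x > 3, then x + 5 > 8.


The converse of (P → Q) is (Q → P). It is not in general equivalent to the original.
Here P = 'x > 3' and Q = 'x + 5 > 8'.

If x + 5 > 8, then x > 3.


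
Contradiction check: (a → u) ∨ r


Truth table over {a, r, u}:
a | r | u | φ
-------------
F | F | F | T
T | F | F | F
F | T | F | T
T | T | F | T
F | F | T | T
T | F | T | T
F | T | T | T
T | T | T | T
Satisfying assignment at row 1: a=F, r=F, u=F gives T.

No, it is not a contradiction.


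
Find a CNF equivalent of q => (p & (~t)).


Step 1: Rewrite q → (p ∧ (¬t)) as ¬q ∨ (p ∧ (¬t)).
Step 2: Distribute ∨ over ∧.

((~q) | p) & ((~q) | (~t))


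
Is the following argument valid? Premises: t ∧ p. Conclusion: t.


This matches the form of conjunction elimination: the conclusion follows in every model of the premises.

Valid.


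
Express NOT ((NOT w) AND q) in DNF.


Step 1: Apply De Morgan: ¬((¬w) ∧ q) = ¬(¬w) ∨ ¬q.
Step 2: Eliminate any double negations (¬¬X = X).

w OR (NOT q)


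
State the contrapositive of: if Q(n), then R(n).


The contrapositive of (P → Q) is (¬Q → ¬P); it is logically equivalent to the original.
Here P = 'Q(n)' and Q = 'R(n)'.

If not (R(n)), then not (Q(n)).


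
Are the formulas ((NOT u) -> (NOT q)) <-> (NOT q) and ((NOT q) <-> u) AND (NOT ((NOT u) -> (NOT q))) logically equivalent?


Compare truth tables:
q | u | φ | ψ
-------------
F | F | T | F
T | F | T | T
F | T | T | F
T | T | F | F
They differ at row 1 (q=F, u=F): φ=T but ψ=F.

No, they are not logically equivalent.


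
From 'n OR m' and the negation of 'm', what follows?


Disjunctive syllogism: from (P ∨ Q) and ¬P, infer Q.
One disjunct, 'm', is ruled out; the other must hold.

n


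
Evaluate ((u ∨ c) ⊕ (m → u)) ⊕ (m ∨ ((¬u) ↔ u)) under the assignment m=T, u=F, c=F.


Substitute m=T, u=F, c=F:
u ∨ c = F ∨ F = F
m → u = T → F = F
(u ∨ c) ⊕ (m → u) = F ⊕ F = F
¬u = T
(¬u) ↔ u = T ↔ F = F
m ∨ ((¬u) ↔ u) = T ∨ F = T
((u ∨ c) ⊕ (m → u)) ⊕ (m ∨ ((¬u) ↔ u)) = F ⊕ T = T

T


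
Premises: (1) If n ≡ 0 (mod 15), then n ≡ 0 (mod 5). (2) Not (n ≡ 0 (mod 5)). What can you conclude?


Modus tollens: from (P → Q) and ¬Q, infer ¬P.
Q = 'n ≡ 0 (mod 5)' is denied; since P → Q, P must also fail.

Not (n ≡ 0 (mod 15)).


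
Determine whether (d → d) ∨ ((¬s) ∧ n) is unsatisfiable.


Truth table over {d, n, s}:
d | n | s | φ
-------------
F | F | F | T
T | F | F | T
F | T | F | T
T | T | F | T
F | F | T | T
T | F | T | T
F | T | T | T
T | T | T | T
Satisfying assignment at row 1: d=F, n=F, s=F gives T.

No, it is not a contradiction.


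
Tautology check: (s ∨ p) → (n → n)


Build the truth table over {n, p, s}:
n | p | s | φ
-------------
F | F | F | T
T | F | F | T
F | T | F | T
T | T | F | T
F | F | T | T
T | F | T | T
F | T | T | T
T | T | T | T
Every row evaluates to true.

Yes, it is a tautology.


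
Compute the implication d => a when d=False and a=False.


Implication is false only when antecedent is true and consequent is false.
Substitute: d=False, a=False.
False => False evaluates to True.

True


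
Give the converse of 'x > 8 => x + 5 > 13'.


The converse of (P → Q) is (Q → P). It is not in general equivalent to the original.
Here P = 'x > 8' and Q = 'x + 5 > 13'.

If x + 5 > 13, then x > 8.


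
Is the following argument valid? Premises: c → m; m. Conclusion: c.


This is affirming the consequent (fallacy). There exist truth assignments where the premises are all true but the conclusion is false.

Invalid.


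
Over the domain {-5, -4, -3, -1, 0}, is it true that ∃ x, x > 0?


Evaluate the predicate on each element: -5:F, -4:F, -3:F, -1:F, 0:F.
No element satisfies the predicate.

F


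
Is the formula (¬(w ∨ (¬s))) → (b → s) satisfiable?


Search for a satisfying assignment over {b, s, w}.
Try b=F, s=F, w=F: the formula evaluates to T.
A satisfying assignment exists.

Satisfiable.


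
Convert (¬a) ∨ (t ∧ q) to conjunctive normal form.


Step 1: Distribute ∨ over ∧: (¬a) ∨ (t ∧ q) = ((¬a) ∨ t) ∧ ((¬a) ∨ q).

((¬a) ∨ t) ∧ ((¬a) ∨ q)


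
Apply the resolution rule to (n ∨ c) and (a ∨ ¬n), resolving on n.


The clauses contain complementary literals n and ¬n.
Resolution eliminates this pair and disjoins the remaining literals (merging duplicates).

(c ∨ a)


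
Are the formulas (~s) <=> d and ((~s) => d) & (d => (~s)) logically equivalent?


Compare truth tables:
d | s | φ | ψ
-------------
False | False | False | False
True | False | True | True
False | True | True | True
True | True | False | False
The columns φ and ψ agree on every row.

Yes, they are logically equivalent.


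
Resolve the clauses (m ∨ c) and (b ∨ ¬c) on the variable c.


The clauses contain complementary literals c and ¬c.
Resolution eliminates this pair and disjoins the remaining literals (merging duplicates).

(m ∨ b)


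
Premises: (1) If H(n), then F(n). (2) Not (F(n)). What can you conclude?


Modus tollens: from (P → Q) and ¬Q, infer ¬P.
Q = 'F(n)' is denied; since P → Q, P must also fail.

Not (H(n)).


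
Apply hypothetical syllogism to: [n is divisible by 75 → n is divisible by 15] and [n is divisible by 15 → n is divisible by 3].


Hypothetical syllogism: from (P → Q) and (Q → R), infer (P → R).
Chain the two implications through the shared middle term 'n is divisible by 15'.

n is divisible by 75 → n is divisible by 3


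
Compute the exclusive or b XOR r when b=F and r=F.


Exclusive or is true when exactly one operand is true.
Substitute: b=F, r=F.
F XOR F evaluates to F.

F


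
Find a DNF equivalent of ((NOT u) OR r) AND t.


Step 1: Distribute ∧ over ∨: ((¬u) ∨ r) ∧ t = ((¬u) ∧ t) ∨ (r ∧ t).

((NOT u) AND t) OR (r AND t)


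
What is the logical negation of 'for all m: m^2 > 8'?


¬(for all x: φ) = there exists x: ¬φ, and ¬(there exists x: φ) = for all x: ¬φ.
Apply to the universal statement.

there exists m: NOT(m^2 > 8)


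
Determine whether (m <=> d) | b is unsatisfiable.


Truth table over {b, d, m}:
b | d | m | φ
-------------
False | False | False | True
True | False | False | True
False | True | False | False
True | True | False | True
False | False | True | False
True | False | True | True
False | True | True | True
True | True | True | True
Satisfying assignment at row 1: b=False, d=False, m=False gives True.

No, it is not a contradiction.


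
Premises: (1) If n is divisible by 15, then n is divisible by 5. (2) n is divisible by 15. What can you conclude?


Modus ponens: from (P → Q) and P, infer Q.
P = 'n is divisible by 15' is asserted, and P → Q holds, so Q follows.

n is divisible by 5.


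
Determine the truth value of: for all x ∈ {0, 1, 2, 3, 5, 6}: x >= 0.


Evaluate the predicate on each element: 0:T, 1:T, 2:T, 3:T, 5:T, 6:T.
Every element satisfies the predicate.

T


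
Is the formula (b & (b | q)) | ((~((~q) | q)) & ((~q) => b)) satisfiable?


Search for a satisfying assignment over {b, q}.
Try b=True, q=False: the formula evaluates to True.
A satisfying assignment exists.

Satisfiable.


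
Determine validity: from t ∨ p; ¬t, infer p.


This matches the form of disjunctive syllogism: the conclusion follows in every model of the premises.

Valid.


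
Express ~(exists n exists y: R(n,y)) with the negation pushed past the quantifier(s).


Negation flips each quantifier (∀↔∃) and negates the inner predicate.
¬(exists n exists y: φ) = forall n forall y: ¬φ.

forall n forall y: ~(R(n,y))


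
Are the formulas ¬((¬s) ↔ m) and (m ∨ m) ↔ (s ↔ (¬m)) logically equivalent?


Compare truth tables:
m | s | φ | ψ
-------------
F | F | T | T
T | F | F | T
F | T | F | F
T | T | T | F
They differ at row 2 (m=T, s=F): φ=F but ψ=T.

No, they are not logically equivalent.


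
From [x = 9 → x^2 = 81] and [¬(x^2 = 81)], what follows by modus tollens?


Modus tollens: from (P → Q) and ¬Q, infer ¬P.
Q = 'x^2 = 81' is denied; since P → Q, P must also fail.

Not (x = 9).


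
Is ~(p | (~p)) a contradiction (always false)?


Truth table over {p}:
p | φ
-----
False | False
True | False
Every row is false.

Yes, it is a contradiction.


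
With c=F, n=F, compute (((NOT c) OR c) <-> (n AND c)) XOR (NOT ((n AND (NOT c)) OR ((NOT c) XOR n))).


Substitute c=F, n=F:
… (earlier sub-steps elided)
(NOT c) OR c = T OR F = T
n AND c = F AND F = F
((NOT c) OR c) <-> (n AND c) = T <-> F = F
NOT c = T
n AND (NOT c) = F AND T = F
NOT c = T
(NOT c) XOR n = T XOR F = T
(n AND (NOT c)) OR ((NOT c) XOR n) = F OR T = T
NOT ((n AND (NOT c)) OR ((NOT c) XOR n)) = F
(((NOT c) OR c) <-> (n AND c)) XOR (NOT ((n AND (NOT c)) OR ((NOT c) XOR n))) = F XOR F = F

F


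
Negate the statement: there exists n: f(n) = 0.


¬(for all x: φ) = there exists x: ¬φ, and ¬(there exists x: φ) = for all x: ¬φ.
Apply to the existential statement.

for all n: NOT(f(n) = 0)


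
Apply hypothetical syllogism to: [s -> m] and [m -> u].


Hypothetical syllogism: from (P → Q) and (Q → R), infer (P → R).
Chain the two implications through the shared middle term 'm'.

s -> u


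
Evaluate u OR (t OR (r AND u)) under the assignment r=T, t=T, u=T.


Substitute r=T, t=T, u=T:
r AND u = T AND T = T
t OR (r AND u) = T OR T = T
u OR (t OR (r AND u)) = T OR T = T

T


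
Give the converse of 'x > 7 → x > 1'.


The converse of (P → Q) is (Q → P). It is not in general equivalent to the original.
Here P = 'x > 7' and Q = 'x > 1'.

If x > 1, then x > 7.


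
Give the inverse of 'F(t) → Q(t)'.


The inverse of (P → Q) is (¬P → ¬Q). It is equivalent to the converse, not to the original.
Here P = 'F(t)' and Q = 'Q(t)'.

If not (F(t)), then not (Q(t)).


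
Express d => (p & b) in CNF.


Step 1: Rewrite d → (p ∧ b) as ¬d ∨ (p ∧ b).
Step 2: Distribute ∨ over ∧.

((~d) | p) & ((~d) | b)


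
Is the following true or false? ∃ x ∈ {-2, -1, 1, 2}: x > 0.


Evaluate the predicate on each element: -2:F, -1:F, 1:T, 2:T.
Witness x = 1 satisfies the predicate.

T


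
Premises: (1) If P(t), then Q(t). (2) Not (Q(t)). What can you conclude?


Modus tollens: from (P → Q) and ¬Q, infer ¬P.
Q = 'Q(t)' is denied; since P → Q, P must also fail.

Not (P(t)).


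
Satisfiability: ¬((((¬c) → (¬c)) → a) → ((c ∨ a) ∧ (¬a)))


Search for a satisfying assignment over {a, c}.
Try a=T, c=F: the formula evaluates to T.
A satisfying assignment exists.

Satisfiable.


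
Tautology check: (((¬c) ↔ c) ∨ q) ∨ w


Build the truth table over {c, q, w}:
c | q | w | φ
-------------
F | F | F | F
T | F | F | F
F | T | F | T
T | T | F | T
F | F | T | T
T | F | T | T
F | T | T | T
T | T | T | T
Counterexample at row 1: with c=F, q=F, w=F, the formula is F.

No, it is not a tautology.


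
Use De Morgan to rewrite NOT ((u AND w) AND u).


De Morgan: the negation of a conjunction is the disjunction of the negations.
Distribute NOT across AND, flipping it to OR, and negate each literal.

((NOT u) OR (NOT w)) OR (NOT u)


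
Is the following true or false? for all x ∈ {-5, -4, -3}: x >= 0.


Evaluate the predicate on each element: -5:F, -4:F, -3:F.
Counterexample x = -5 fails the predicate.

F


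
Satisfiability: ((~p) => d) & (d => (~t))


Search for a satisfying assignment over {d, p, t}.
Try d=True, p=False, t=False: the formula evaluates to True.
A satisfying assignment exists.

Satisfiable.


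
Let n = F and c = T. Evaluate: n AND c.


Conjunction is true only when both operands are true.
Substitute: n=F, c=T.
F AND T evaluates to F.

F


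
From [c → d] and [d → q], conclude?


Hypothetical syllogism: from (P → Q) and (Q → R), infer (P → R).
Chain the two implications through the shared middle term 'd'.

c → q


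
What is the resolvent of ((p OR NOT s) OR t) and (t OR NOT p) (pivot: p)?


The clauses contain complementary literals p and NOTp.
Resolution eliminates this pair and disjoins the remaining literals (merging duplicates).

(NOT s OR t)


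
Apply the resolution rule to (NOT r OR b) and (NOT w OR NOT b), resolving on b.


The clauses contain complementary literals b and NOTb.
Resolution eliminates this pair and disjoins the remaining literals (merging duplicates).

(NOT r OR NOT w)


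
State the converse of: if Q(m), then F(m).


The converse of (P → Q) is (Q → P). It is not in general equivalent to the original.
Here P = 'Q(m)' and Q = 'F(m)'.

If F(m), then Q(m).


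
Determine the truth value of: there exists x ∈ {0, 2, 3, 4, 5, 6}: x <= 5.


Evaluate the predicate on each element: 0:T, 2:T, 3:T, 4:T, 5:T, 6:F.
Witness x = 0 satisfies the predicate.

T


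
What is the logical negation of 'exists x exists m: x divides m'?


Negation flips each quantifier (∀↔∃) and negates the inner predicate.
¬(exists x exists m: φ) = forall x forall m: ¬φ.

forall x forall m: ~(x divides m)


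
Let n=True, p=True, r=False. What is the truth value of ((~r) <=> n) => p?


Substitute n=True, p=True, r=False:
~r = True
(~r) <=> n = True <=> True = True
((~r) <=> n) => p = True => True = True

True


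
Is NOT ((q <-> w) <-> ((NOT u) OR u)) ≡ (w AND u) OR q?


Compare truth tables:
q | u | w | φ | ψ
-----------------
F | F | F | F | F
T | F | F | T | T
F | T | F | F | F
T | T | F | T | T
F | F | T | T | F
T | F | T | F | T
F | T | T | T | T
T | T | T | F | T
They differ at row 5 (q=F, u=F, w=T): φ=T but ψ=F.

No, they are not logically equivalent.


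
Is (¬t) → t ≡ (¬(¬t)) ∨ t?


Compare truth tables:
t | φ | ψ
---------
F | F | F
T | T | T
The columns φ and ψ agree on every row.

Yes, they are logically equivalent.


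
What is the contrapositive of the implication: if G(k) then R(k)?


The contrapositive of (P → Q) is (¬Q → ¬P); it is logically equivalent to the original.
Here P = 'G(k)' and Q = 'R(k)'.

If not (R(k)), then not (G(k)).


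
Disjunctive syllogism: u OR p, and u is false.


Disjunctive syllogism: from (P ∨ Q) and ¬P, infer Q.
One disjunct, 'u', is ruled out; the other must hold.

p


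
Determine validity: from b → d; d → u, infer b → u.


This matches the form of hypothetical syllogism: the conclusion follows in every model of the premises.

Valid.


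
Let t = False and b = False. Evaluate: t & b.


Conjunction is true only when both operands are true.
Substitute: t=False, b=False.
False & False evaluates to False.

False


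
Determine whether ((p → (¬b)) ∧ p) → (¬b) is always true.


Build the truth table over {b, p}:
b | p | φ
---------
F | F | T
T | F | T
F | T | T
T | T | T
Every row evaluates to true.

Yes, it is a tautology.


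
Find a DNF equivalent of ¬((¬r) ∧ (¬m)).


Step 1: Apply De Morgan: ¬((¬r) ∧ (¬m)) = ¬(¬r) ∨ ¬(¬m).
Step 2: Eliminate any double negations (¬¬X = X).

r ∨ m


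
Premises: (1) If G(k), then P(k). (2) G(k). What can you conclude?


Modus ponens: from (P → Q) and P, infer Q.
P = 'G(k)' is asserted, and P → Q holds, so Q follows.

P(k).


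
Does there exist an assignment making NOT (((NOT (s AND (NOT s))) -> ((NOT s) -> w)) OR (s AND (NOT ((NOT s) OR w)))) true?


Search for a satisfying assignment over {s, w}.
Try s=F, w=F: the formula evaluates to T.
A satisfying assignment exists.

Satisfiable.


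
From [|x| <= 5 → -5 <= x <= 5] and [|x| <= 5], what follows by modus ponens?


Modus ponens: from (P → Q) and P, infer Q.
P = '|x| <= 5' is asserted, and P → Q holds, so Q follows.

-5 <= x <= 5.


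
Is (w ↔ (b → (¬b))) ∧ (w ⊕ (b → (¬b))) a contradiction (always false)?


Truth table over {b, w}:
b | w | φ
---------
F | F | F
T | F | F
F | T | F
T | T | F
Every row is false.

Yes, it is a contradiction.


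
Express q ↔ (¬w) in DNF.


Step 1: q ↔ (¬w) is true exactly when both agree: (q ∧ (¬w)) ∨ (¬q ∧ ¬(¬w)).
Step 2: Eliminate any double negations (¬¬X = X).

(q ∧ (¬w)) ∨ ((¬q) ∧ w)


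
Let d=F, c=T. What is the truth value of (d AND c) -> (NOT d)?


Substitute d=F, c=T:
d AND c = F AND T = F
NOT d = T
(d AND c) -> (NOT d) = F -> T = T

T


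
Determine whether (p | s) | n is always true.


Build the truth table over {n, p, s}:
n | p | s | φ
-------------
False | False | False | False
True | False | False | True
False | True | False | True
True | True | False | True
False | False | True | True
True | False | True | True
False | True | True | True
True | True | True | True
Counterexample at row 1: with n=False, p=False, s=False, the formula is False.

No, it is not a tautology.


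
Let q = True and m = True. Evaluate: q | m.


Disjunction is false only when both operands are false.
Substitute: q=True, m=True.
True | True evaluates to True.

True


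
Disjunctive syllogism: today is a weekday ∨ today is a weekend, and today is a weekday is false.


Disjunctive syllogism: from (P ∨ Q) and ¬P, infer Q.
One disjunct, 'today is a weekday', is ruled out; the other must hold.

today is a weekend


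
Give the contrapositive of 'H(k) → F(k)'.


The contrapositive of (P → Q) is (¬Q → ¬P); it is logically equivalent to the original.
Here P = 'H(k)' and Q = 'F(k)'.

If not (F(k)), then not (H(k)).


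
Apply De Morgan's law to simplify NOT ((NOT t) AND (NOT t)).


De Morgan: the negation of a conjunction is the disjunction of the negations.
Distribute NOT across AND, flipping it to OR, and negate each literal.

t OR t


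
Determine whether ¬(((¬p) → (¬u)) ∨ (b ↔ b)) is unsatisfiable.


Truth table over {b, p, u}:
b | p | u | φ
-------------
F | F | F | F
T | F | F | F
F | T | F | F
T | T | F | F
F | F | T | F
T | F | T | F
F | T | T | F
T | T | T | F
Every row is false.

Yes, it is a contradiction.


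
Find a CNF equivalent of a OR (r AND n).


Step 1: Distribute ∨ over ∧: a ∨ (r ∧ n) = (a ∨ r) ∧ (a ∨ n).

(a OR r) AND (a OR n)


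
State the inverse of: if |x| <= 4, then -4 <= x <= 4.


The inverse of (P → Q) is (¬P → ¬Q). It is equivalent to the converse, not to the original.
Here P = '|x| <= 4' and Q = '-4 <= x <= 4'.

If not (|x| <= 4), then not (-4 <= x <= 4).


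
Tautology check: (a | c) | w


Build the truth table over {a, c, w}:
a | c | w | φ
-------------
False | False | False | False
True | False | False | True
False | True | False | True
True | True | False | True
False | False | True | True
True | False | True | True
False | True | True | True
True | True | True | True
Counterexample at row 1: with a=False, c=False, w=False, the formula is False.

No, it is not a tautology.


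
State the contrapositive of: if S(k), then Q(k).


The contrapositive of (P → Q) is (¬Q → ¬P); it is logically equivalent to the original.
Here P = 'S(k)' and Q = 'Q(k)'.

If not (Q(k)), then not (S(k)).


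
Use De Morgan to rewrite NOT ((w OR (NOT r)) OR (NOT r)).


De Morgan: the negation of a disjunction is the conjunction of the negations.
Distribute NOT across OR, flipping it to AND, and negate each literal.

((NOT w) AND r) AND r


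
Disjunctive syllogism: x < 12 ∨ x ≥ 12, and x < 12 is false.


Disjunctive syllogism: from (P ∨ Q) and ¬P, infer Q.
One disjunct, 'x < 12', is ruled out; the other must hold.

x ≥ 12


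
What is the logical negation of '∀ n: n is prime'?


¬(∀ x: φ) = ∃ x: ¬φ, and ¬(∃ x: φ) = ∀ x: ¬φ.
Apply to the universal statement.

∃ n: ¬(n is prime)


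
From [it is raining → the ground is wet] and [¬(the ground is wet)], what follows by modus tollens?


Modus tollens: from (P → Q) and ¬Q, infer ¬P.
Q = 'the ground is wet' is denied; since P → Q, P must also fail.

Not (it is raining).


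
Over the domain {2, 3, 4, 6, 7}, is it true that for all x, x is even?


Evaluate the predicate on each element: 2:T, 3:F, 4:T, 6:T, 7:F.
Counterexample x = 3 fails the predicate.

F


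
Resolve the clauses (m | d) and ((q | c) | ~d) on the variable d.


The clauses contain complementary literals d and ~d.
Resolution eliminates this pair and disjoins the remaining literals (merging duplicates).

((m | q) | c)


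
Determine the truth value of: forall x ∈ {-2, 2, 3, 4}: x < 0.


Evaluate the predicate on each element: -2:True, 2:False, 3:False, 4:False.
Counterexample x = 2 fails the predicate.

False


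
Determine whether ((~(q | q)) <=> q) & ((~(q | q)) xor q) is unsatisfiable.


Truth table over {q}:
q | φ
-----
False | False
True | False
Every row is false.

Yes, it is a contradiction.


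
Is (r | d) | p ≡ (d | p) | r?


Compare truth tables:
d | p | r | φ | ψ
-----------------
False | False | False | False | False
True | False | False | True | True
False | True | False | True | True
True | True | False | True | True
False | False | True | True | True
True | False | True | True | True
False | True | True | True | True
True | True | True | True | True
The columns φ and ψ agree on every row.

Yes, they are logically equivalent.


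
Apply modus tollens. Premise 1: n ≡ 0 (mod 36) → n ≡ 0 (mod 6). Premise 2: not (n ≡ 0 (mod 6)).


Modus tollens: from (P → Q) and ¬Q, infer ¬P.
Q = 'n ≡ 0 (mod 6)' is denied; since P → Q, P must also fail.

Not (n ≡ 0 (mod 36)).


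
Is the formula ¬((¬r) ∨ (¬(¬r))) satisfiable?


Check all 2 assignments over {r}:
r | φ
-----
F | F
T | F
No assignment makes the formula true.

Unsatisfiable.


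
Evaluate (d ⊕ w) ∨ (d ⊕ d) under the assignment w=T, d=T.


Substitute w=T, d=T:
d ⊕ w = T ⊕ T = F
d ⊕ d = T ⊕ T = F
(d ⊕ w) ∨ (d ⊕ d) = F ∨ F = F

F


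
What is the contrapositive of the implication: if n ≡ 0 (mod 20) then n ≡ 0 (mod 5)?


The contrapositive of (P → Q) is (¬Q → ¬P); it is logically equivalent to the original.
Here P = 'n ≡ 0 (mod 20)' and Q = 'n ≡ 0 (mod 5)'.

If not (n ≡ 0 (mod 5)), then not (n ≡ 0 (mod 20)).


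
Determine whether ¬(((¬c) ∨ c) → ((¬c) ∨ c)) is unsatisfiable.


Truth table over {c}:
c | φ
-----
F | F
T | F
Every row is false.

Yes, it is a contradiction.


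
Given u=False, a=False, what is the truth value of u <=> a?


Biconditional is true when both operands have the same truth value.
Substitute: u=False, a=False.
False <=> False evaluates to True.

True


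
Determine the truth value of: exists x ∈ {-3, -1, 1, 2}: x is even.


Evaluate the predicate on each element: -3:False, -1:False, 1:False, 2:True.
Witness x = 2 satisfies the predicate.

True


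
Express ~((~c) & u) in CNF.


Step 1: Apply De Morgan: ¬((¬c) ∧ u) = ¬(¬c) ∨ ¬u.
Step 2: Eliminate any double negations (¬¬X = X).

c | (~u)


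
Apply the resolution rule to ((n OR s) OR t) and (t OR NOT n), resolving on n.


The clauses contain complementary literals n and NOTn.
Resolution eliminates this pair and disjoins the remaining literals (merging duplicates).

(t OR s)


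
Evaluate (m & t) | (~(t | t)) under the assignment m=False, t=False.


Substitute m=False, t=False:
m & t = False & False = False
t | t = False | False = False
~(t | t) = True
(m & t) | (~(t | t)) = False | True = True

True
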